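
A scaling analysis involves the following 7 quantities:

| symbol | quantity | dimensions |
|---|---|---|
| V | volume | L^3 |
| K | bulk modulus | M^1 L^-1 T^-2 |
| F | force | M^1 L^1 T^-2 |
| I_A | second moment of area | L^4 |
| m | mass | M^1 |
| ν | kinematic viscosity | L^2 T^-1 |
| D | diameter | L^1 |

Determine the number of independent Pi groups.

There are 7 variables and 3 base dimensions (M, L, T).
The dimension matrix has rank 3.
Independent dimensionless groups: 7 − 3 = 4.

4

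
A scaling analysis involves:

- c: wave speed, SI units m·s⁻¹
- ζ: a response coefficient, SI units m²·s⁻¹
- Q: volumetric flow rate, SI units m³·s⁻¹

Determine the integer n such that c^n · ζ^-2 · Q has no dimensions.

Balance the L exponent: (1)·n from c, plus −2·(2) + (3) = -1 from the rest, must sum to zero.
n − 1 = 0, so n = 1.

1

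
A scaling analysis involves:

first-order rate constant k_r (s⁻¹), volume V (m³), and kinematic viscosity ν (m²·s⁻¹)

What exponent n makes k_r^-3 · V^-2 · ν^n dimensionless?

Balance the L exponent: (2)·n from ν, plus −3·(0) − 2·(3) = -6 from the rest, must sum to zero.
2n − 6 = 0, so n = 3.

3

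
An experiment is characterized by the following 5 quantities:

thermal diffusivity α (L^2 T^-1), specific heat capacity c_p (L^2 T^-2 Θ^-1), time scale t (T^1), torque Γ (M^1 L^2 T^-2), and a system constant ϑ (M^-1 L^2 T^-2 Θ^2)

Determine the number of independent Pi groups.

1

There are 5 variables and 4 base dimensions (M, L, T, Θ).
The dimension matrix has rank 4.
Independent dimensionless groups: 5 − 4 = 1.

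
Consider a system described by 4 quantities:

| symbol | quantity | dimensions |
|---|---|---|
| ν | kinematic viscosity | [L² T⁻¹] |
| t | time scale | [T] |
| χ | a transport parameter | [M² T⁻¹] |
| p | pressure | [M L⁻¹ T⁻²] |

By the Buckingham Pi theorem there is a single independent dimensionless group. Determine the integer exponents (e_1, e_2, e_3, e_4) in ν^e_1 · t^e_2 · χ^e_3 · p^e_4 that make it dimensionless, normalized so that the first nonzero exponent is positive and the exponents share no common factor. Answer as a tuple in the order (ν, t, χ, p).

(1, 4, -1, 2)

M: e_1·(0) + e_2·(0) + e_3·(2) + e_4·(1) = 0
L: e_1·(2) + e_2·(0) + e_3·(0) + e_4·(-1) = 0
T: e_1·(-1) + e_2·(1) + e_3·(-1) + e_4·(-2) = 0
Solving this homogeneous linear system for the smallest-integer solution (first nonzero entry positive) gives (1, 4, -1, 2).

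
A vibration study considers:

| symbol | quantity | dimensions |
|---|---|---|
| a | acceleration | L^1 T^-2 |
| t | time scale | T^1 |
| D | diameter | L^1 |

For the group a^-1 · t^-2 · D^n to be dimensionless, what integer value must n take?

Balance the L exponent: (1)·n from D, plus −(1) − 2·(0) = -1 from the rest, must sum to zero.
n − 1 = 0, so n = 1.

1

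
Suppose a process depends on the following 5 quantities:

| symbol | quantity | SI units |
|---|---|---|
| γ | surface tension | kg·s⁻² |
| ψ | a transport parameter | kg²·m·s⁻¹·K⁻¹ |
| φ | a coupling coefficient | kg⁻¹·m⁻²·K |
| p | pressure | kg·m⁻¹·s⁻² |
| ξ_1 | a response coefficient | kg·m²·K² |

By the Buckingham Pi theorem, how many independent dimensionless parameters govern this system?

There are 5 variables and 4 base dimensions (M, L, T, Θ).
The dimension matrix has rank 4.
Independent dimensionless groups: 5 − 4 = 1.

1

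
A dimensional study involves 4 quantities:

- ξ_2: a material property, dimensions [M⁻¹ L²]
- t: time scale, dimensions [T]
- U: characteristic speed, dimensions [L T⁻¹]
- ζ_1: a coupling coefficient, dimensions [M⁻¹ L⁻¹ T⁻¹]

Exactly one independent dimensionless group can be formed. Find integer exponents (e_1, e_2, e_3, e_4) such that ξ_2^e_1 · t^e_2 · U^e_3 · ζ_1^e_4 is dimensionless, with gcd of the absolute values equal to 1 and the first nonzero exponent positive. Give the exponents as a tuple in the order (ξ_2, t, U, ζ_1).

M: e_1·(-1) + e_2·(0) + e_3·(0) + e_4·(-1) = 0
L: e_1·(2) + e_2·(0) + e_3·(1) + e_4·(-1) = 0
T: e_1·(0) + e_2·(1) + e_3·(-1) + e_4·(-1) = 0
Solving this homogeneous linear system for the smallest-integer solution (first nonzero entry positive) gives (1, -4, -3, -1).

(1, -4, -3, -1)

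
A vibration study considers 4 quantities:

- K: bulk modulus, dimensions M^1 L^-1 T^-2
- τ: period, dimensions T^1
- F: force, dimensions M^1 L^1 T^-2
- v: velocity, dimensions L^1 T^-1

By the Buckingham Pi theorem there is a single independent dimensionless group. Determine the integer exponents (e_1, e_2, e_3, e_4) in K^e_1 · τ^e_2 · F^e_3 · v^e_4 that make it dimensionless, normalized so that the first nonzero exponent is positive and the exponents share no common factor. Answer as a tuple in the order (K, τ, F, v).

M: e_1·(1) + e_2·(0) + e_3·(1) + e_4·(0) = 0
L: e_1·(-1) + e_2·(0) + e_3·(1) + e_4·(1) = 0
T: e_1·(-2) + e_2·(1) + e_3·(-2) + e_4·(-1) = 0
Solving this homogeneous linear system for the smallest-integer solution (first nonzero entry positive) gives (1, 2, -1, 2).

(1, 2, -1, 2)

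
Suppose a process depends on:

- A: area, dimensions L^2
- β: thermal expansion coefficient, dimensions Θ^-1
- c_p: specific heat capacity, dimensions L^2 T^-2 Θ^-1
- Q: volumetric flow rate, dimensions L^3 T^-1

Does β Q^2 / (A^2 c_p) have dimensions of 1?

Sum the exponent of each base dimension across the product:
  M: −2·[A]_M + [β]_M − [c_p]_M + 2·[Q]_M = −2·(0) + (0) − (0) + 2·(0) = 0
  L: −2·[A]_L + [β]_L − [c_p]_L + 2·[Q]_L = −2·(2) + (0) − (2) + 2·(3) = 0
  T: −2·[A]_T + [β]_T − [c_p]_T + 2·[Q]_T = −2·(0) + (0) − (-2) + 2·(-1) = 0
  Θ: −2·[A]_Θ + [β]_Θ − [c_p]_Θ + 2·[Q]_Θ = −2·(0) + (-1) − (-1) + 2·(0) = 0
All base exponents vanish — dimensionless.

yes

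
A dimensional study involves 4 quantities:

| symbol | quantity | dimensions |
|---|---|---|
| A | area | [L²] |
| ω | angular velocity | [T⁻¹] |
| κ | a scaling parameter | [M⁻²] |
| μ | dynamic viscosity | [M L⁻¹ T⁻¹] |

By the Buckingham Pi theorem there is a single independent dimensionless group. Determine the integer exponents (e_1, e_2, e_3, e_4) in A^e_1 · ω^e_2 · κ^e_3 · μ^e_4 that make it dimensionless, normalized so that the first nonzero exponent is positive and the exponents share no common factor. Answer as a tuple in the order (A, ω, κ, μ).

(1, -2, 1, 2)

M: e_1·(0) + e_2·(0) + e_3·(-2) + e_4·(1) = 0
L: e_1·(2) + e_2·(0) + e_3·(0) + e_4·(-1) = 0
T: e_1·(0) + e_2·(-1) + e_3·(0) + e_4·(-1) = 0
Solving this homogeneous linear system for the smallest-integer solution (first nonzero entry positive) gives (1, -2, 1, 2).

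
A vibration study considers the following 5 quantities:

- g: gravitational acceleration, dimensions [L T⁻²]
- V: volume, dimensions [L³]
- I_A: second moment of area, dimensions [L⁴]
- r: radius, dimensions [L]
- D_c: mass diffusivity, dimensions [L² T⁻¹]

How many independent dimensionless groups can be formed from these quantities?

There are 5 variables and 2 base dimensions (L, T).
The dimension matrix has rank 2.
Independent dimensionless groups: 5 − 2 = 3.

3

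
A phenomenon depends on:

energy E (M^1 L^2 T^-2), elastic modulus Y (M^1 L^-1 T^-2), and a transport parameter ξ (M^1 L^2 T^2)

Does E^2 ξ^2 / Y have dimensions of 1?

no

Sum the exponent of each base dimension across the product:
  M: 2·[E]_M − [Y]_M + 2·[ξ]_M = 2·(1) − (1) + 2·(1) = 3
  L: 2·[E]_L − [Y]_L + 2·[ξ]_L = 2·(2) − (-1) + 2·(2) = 9
  T: 2·[E]_T − [Y]_T + 2·[ξ]_T = 2·(-2) − (-2) + 2·(2) = 2
Net dimensions [M³ L⁹ T²] ≠ [1] — not dimensionless.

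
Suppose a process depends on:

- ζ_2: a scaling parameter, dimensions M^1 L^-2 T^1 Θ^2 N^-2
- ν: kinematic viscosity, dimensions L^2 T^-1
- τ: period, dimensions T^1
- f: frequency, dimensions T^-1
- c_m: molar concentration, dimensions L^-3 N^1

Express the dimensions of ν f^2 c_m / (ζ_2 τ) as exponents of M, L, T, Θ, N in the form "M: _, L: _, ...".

M: -1, L: 1, T: -5, Θ: -2, N: 3

Collect each base-dimension exponent across the product:
  M: −(1) + (0) − (0) + 2·(0) + (0) = -1
  L: −(-2) + (2) − (0) + 2·(0) + (-3) = 1
  T: −(1) + (-1) − (1) + 2·(-1) + (0) = -5
  Θ: −(2) + (0) − (0) + 2·(0) + (0) = -2
  N: −(-2) + (0) − (0) + 2·(0) + (1) = 3
So the dimensions are [M⁻¹ L T⁻⁵ Θ⁻² N³].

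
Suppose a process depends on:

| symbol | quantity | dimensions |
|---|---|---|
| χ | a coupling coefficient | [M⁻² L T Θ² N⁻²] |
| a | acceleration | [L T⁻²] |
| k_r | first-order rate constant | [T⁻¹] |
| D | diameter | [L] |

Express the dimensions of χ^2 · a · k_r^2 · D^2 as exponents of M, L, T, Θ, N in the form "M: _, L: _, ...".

M: -4, L: 5, T: -2, Θ: 4, N: -4

Collect each base-dimension exponent across the product:
  M: 2·(-2) + (0) + 2·(0) + 2·(0) = -4
  L: 2·(1) + (1) + 2·(0) + 2·(1) = 5
  T: 2·(1) + (-2) + 2·(-1) + 2·(0) = -2
  Θ: 2·(2) + (0) + 2·(0) + 2·(0) = 4
  N: 2·(-2) + (0) + 2·(0) + 2·(0) = -4
So the dimensions are [M⁻⁴ L⁵ T⁻² Θ⁴ N⁻⁴].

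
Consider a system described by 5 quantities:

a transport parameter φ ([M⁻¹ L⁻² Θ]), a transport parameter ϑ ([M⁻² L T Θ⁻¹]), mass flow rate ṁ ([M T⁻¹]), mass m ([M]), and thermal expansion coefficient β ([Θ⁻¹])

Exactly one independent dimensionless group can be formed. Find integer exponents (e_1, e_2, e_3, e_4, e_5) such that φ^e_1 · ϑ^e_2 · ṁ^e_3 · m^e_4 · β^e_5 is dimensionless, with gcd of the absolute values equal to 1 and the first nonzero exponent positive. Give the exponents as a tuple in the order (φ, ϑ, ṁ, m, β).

(1, 2, 2, 3, -1)

M: e_1·(-1) + e_2·(-2) + e_3·(1) + e_4·(1) + e_5·(0) = 0
L: e_1·(-2) + e_2·(1) + e_3·(0) + e_4·(0) + e_5·(0) = 0
T: e_1·(0) + e_2·(1) + e_3·(-1) + e_4·(0) + e_5·(0) = 0
Θ: e_1·(1) + e_2·(-1) + e_3·(0) + e_4·(0) + e_5·(-1) = 0
Solving this homogeneous linear system for the smallest-integer solution (first nonzero entry positive) gives (1, 2, 2, 3, -1).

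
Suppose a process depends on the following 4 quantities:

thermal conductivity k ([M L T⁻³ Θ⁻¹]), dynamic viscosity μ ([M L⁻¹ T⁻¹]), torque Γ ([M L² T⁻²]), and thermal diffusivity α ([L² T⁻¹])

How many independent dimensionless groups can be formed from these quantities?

There are 4 variables and 4 base dimensions (M, L, T, Θ).
The dimension matrix has rank 4.
Independent dimensionless groups: 4 − 4 = 0.

0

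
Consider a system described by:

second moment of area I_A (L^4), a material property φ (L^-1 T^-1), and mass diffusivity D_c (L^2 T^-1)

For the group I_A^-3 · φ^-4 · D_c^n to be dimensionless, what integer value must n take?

Balance the L exponent: (2)·n from D_c, plus −3·(4) − 4·(-1) = -8 from the rest, must sum to zero.
2n − 8 = 0, so n = 4.

4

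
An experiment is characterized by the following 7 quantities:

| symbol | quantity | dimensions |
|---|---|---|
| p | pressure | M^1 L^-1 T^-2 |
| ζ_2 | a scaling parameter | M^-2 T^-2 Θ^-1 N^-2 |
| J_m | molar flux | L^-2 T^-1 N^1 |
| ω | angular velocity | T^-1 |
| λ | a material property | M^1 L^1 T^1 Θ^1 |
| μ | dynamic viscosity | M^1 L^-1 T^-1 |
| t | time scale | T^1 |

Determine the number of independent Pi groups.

2

There are 7 variables and 5 base dimensions (M, L, T, Θ, N).
The dimension matrix has rank 5.
Independent dimensionless groups: 7 − 5 = 2.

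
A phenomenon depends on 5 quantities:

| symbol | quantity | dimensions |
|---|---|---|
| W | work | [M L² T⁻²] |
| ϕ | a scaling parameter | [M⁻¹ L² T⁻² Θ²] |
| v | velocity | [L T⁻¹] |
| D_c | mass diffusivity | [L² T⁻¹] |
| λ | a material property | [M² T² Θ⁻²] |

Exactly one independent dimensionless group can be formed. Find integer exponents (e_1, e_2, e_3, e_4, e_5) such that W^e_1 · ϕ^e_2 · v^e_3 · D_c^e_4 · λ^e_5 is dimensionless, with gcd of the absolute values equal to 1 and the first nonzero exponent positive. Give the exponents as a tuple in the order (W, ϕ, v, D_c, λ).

(1, -1, -4, 2, -1)

M: e_1·(1) + e_2·(-1) + e_3·(0) + e_4·(0) + e_5·(2) = 0
L: e_1·(2) + e_2·(2) + e_3·(1) + e_4·(2) + e_5·(0) = 0
T: e_1·(-2) + e_2·(-2) + e_3·(-1) + e_4·(-1) + e_5·(2) = 0
Θ: e_1·(0) + e_2·(2) + e_3·(0) + e_4·(0) + e_5·(-2) = 0
Solving this homogeneous linear system for the smallest-integer solution (first nonzero entry positive) gives (1, -1, -4, 2, -1).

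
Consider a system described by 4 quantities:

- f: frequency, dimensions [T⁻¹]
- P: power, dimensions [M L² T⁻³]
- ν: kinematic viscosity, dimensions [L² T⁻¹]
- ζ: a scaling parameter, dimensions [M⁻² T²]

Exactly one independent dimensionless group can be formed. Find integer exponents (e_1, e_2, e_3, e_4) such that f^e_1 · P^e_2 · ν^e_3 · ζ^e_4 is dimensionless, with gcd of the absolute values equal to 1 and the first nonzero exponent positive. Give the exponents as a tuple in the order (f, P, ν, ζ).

(2, -2, 2, -1)

M: e_1·(0) + e_2·(1) + e_3·(0) + e_4·(-2) = 0
L: e_1·(0) + e_2·(2) + e_3·(2) + e_4·(0) = 0
T: e_1·(-1) + e_2·(-3) + e_3·(-1) + e_4·(2) = 0
Solving this homogeneous linear system for the smallest-integer solution (first nonzero entry positive) gives (2, -2, 2, -1).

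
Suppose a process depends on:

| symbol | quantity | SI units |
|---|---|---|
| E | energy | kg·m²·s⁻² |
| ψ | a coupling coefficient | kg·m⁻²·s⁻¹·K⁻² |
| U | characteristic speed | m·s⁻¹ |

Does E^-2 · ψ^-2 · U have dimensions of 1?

Sum the exponent of each base dimension across the product:
  M: −2·[E]_M − 2·[ψ]_M + [U]_M = −2·(1) − 2·(1) + (0) = -4
  L: −2·[E]_L − 2·[ψ]_L + [U]_L = −2·(2) − 2·(-2) + (1) = 1
  T: −2·[E]_T − 2·[ψ]_T + [U]_T = −2·(-2) − 2·(-1) + (-1) = 5
  Θ: −2·[E]_Θ − 2·[ψ]_Θ + [U]_Θ = −2·(0) − 2·(-2) + (0) = 4
Net dimensions [M⁻⁴ L T⁵ Θ⁴] ≠ [1] — not dimensionless.

no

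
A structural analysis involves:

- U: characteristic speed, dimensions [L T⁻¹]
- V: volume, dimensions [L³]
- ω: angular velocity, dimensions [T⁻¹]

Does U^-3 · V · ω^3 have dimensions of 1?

yes

Sum the exponent of each base dimension across the product:
  M: −3·[U]_M + [V]_M + 3·[ω]_M = −3·(0) + (0) + 3·(0) = 0
  L: −3·[U]_L + [V]_L + 3·[ω]_L = −3·(1) + (3) + 3·(0) = 0
  T: −3·[U]_T + [V]_T + 3·[ω]_T = −3·(-1) + (0) + 3·(-1) = 0
  Θ: −3·[U]_Θ + [V]_Θ + 3·[ω]_Θ = −3·(0) + (0) + 3·(0) = 0
All base exponents vanish — dimensionless.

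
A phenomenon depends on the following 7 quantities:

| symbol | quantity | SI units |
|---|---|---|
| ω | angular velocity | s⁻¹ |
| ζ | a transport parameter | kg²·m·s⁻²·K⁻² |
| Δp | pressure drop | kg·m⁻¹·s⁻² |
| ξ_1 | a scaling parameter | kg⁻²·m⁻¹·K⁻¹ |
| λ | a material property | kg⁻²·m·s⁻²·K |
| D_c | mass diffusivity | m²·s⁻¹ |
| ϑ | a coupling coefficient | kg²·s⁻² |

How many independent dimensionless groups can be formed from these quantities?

3

There are 7 variables and 4 base dimensions (M, L, T, Θ).
The dimension matrix has rank 4.
Independent dimensionless groups: 7 − 4 = 3.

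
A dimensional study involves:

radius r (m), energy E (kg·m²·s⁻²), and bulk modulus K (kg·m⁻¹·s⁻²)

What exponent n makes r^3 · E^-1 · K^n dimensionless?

Balance the M exponent: (1)·n from K, plus 3·(0) − (1) = -1 from the rest, must sum to zero.
n − 1 = 0, so n = 1.

1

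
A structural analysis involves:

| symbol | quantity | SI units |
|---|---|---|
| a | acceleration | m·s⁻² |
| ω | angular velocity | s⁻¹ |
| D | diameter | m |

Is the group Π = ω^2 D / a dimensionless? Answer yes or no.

Sum the exponent of each base dimension across the product:
  L: −[a]_L + 2·[ω]_L + [D]_L = −(1) + 2·(0) + (1) = 0
  T: −[a]_T + 2·[ω]_T + [D]_T = −(-2) + 2·(-1) + (0) = 0
All base exponents vanish — dimensionless.

yes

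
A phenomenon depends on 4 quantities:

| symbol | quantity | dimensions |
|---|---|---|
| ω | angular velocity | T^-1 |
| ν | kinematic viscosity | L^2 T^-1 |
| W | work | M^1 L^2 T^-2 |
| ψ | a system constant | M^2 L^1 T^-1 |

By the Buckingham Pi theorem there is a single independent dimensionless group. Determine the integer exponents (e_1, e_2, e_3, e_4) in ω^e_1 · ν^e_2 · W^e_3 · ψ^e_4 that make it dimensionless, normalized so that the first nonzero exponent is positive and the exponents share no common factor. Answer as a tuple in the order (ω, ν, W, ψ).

M: e_1·(0) + e_2·(0) + e_3·(1) + e_4·(2) = 0
L: e_1·(0) + e_2·(2) + e_3·(2) + e_4·(1) = 0
T: e_1·(-1) + e_2·(-1) + e_3·(-2) + e_4·(-1) = 0
Solving this homogeneous linear system for the smallest-integer solution (first nonzero entry positive) gives (3, 3, -4, 2).

(3, 3, -4, 2)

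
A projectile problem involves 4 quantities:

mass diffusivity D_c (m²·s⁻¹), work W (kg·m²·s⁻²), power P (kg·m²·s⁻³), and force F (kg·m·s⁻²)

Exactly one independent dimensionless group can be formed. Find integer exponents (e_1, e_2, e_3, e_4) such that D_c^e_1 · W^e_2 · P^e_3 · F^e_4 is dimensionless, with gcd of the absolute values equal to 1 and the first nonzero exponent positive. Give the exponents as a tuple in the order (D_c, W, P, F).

(1, -1, -1, 2)

M: e_1·(0) + e_2·(1) + e_3·(1) + e_4·(1) = 0
L: e_1·(2) + e_2·(2) + e_3·(2) + e_4·(1) = 0
T: e_1·(-1) + e_2·(-2) + e_3·(-3) + e_4·(-2) = 0
Solving this homogeneous linear system for the smallest-integer solution (first nonzero entry positive) gives (1, -1, -1, 2).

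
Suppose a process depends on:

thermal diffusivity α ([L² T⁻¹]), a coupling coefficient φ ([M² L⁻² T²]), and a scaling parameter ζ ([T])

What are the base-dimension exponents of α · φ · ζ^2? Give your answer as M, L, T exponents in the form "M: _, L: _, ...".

M: 2, L: 0, T: 3

Collect each base-dimension exponent across the product:
  M: (0) + (2) + 2·(0) = 2
  L: (2) + (-2) + 2·(0) = 0
  T: (-1) + (2) + 2·(1) = 3
So the dimensions are [M² T³].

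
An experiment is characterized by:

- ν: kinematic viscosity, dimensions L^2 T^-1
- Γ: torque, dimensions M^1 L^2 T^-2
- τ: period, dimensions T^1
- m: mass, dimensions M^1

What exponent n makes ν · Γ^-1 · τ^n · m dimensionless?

Balance the T exponent: (1)·n from τ, plus (-1) − (-2) + (0) = 1 from the rest, must sum to zero.
n + 1 = 0, so n = -1.

-1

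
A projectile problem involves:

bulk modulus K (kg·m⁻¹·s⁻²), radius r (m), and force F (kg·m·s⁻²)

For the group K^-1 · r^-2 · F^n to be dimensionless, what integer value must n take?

Balance the M exponent: (1)·n from F, plus −(1) − 2·(0) = -1 from the rest, must sum to zero.
n − 1 = 0, so n = 1.

1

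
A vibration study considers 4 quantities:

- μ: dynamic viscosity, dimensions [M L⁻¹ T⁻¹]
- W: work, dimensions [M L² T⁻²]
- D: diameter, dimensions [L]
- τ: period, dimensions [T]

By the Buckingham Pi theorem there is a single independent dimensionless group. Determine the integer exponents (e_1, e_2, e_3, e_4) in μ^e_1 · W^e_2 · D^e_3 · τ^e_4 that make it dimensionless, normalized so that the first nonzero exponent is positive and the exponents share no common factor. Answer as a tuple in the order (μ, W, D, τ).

(1, -1, 3, -1)

M: e_1·(1) + e_2·(1) + e_3·(0) + e_4·(0) = 0
L: e_1·(-1) + e_2·(2) + e_3·(1) + e_4·(0) = 0
T: e_1·(-1) + e_2·(-2) + e_3·(0) + e_4·(1) = 0
Solving this homogeneous linear system for the smallest-integer solution (first nonzero entry positive) gives (1, -1, 3, -1).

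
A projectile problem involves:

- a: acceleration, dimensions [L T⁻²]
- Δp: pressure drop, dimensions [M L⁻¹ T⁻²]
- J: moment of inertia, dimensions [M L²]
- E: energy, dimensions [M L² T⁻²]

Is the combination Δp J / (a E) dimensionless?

Sum the exponent of each base dimension across the product:
  M: −[a]_M + [Δp]_M + [J]_M − [E]_M = −(0) + (1) + (1) − (1) = 1
  L: −[a]_L + [Δp]_L + [J]_L − [E]_L = −(1) + (-1) + (2) − (2) = -2
  T: −[a]_T + [Δp]_T + [J]_T − [E]_T = −(-2) + (-2) + (0) − (-2) = 2
Net dimensions [M L⁻² T²] ≠ [1] — not dimensionless.

no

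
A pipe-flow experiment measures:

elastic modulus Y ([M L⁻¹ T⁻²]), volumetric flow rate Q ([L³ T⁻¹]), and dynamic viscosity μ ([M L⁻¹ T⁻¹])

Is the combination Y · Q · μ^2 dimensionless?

no

Sum the exponent of each base dimension across the product:
  M: [Y]_M + [Q]_M + 2·[μ]_M = (1) + (0) + 2·(1) = 3
  L: [Y]_L + [Q]_L + 2·[μ]_L = (-1) + (3) + 2·(-1) = 0
  T: [Y]_T + [Q]_T + 2·[μ]_T = (-2) + (-1) + 2·(-1) = -5
Net dimensions [M³ T⁻⁵] ≠ [1] — not dimensionless.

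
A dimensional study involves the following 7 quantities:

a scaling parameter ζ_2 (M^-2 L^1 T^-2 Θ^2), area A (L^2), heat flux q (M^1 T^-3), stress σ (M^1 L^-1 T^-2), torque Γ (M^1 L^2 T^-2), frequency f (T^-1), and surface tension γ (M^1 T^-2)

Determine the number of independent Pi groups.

3

There are 7 variables and 4 base dimensions (M, L, T, Θ).
The dimension matrix has rank 4.
Independent dimensionless groups: 7 − 4 = 3.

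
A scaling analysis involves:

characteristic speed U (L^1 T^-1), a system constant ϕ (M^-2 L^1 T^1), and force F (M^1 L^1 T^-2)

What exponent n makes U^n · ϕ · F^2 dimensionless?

Balance the L exponent: (1)·n from U, plus (1) + 2·(1) = 3 from the rest, must sum to zero.
n + 3 = 0, so n = -3.

-3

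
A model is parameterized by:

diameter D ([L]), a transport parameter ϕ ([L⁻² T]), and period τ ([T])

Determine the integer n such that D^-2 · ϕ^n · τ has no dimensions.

Balance the L exponent: (-2)·n from ϕ, plus −2·(1) + (0) = -2 from the rest, must sum to zero.
-2n − 2 = 0, so n = -1.

-1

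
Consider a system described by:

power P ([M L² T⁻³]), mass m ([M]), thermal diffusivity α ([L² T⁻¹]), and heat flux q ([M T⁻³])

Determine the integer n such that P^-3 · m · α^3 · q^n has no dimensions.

Balance the M exponent: (1)·n from q, plus −3·(1) + (1) + 3·(0) = -2 from the rest, must sum to zero.
n − 2 = 0, so n = 2.

2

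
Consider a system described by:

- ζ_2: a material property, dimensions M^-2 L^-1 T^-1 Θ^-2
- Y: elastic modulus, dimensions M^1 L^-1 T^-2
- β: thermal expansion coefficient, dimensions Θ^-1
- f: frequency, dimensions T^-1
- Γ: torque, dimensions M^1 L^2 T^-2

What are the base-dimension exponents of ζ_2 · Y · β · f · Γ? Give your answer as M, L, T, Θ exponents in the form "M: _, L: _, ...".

M: 0, L: 0, T: -6, Θ: -3

Collect each base-dimension exponent across the product:
  M: (-2) + (1) + (0) + (0) + (1) = 0
  L: (-1) + (-1) + (0) + (0) + (2) = 0
  T: (-1) + (-2) + (0) + (-1) + (-2) = -6
  Θ: (-2) + (0) + (-1) + (0) + (0) = -3
So the dimensions are [T⁻⁶ Θ⁻³].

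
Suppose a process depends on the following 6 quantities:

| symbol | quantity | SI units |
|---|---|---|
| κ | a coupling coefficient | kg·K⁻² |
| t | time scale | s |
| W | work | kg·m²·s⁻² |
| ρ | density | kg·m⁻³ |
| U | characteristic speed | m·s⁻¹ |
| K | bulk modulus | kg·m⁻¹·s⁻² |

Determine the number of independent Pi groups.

2

There are 6 variables and 4 base dimensions (M, L, T, Θ).
The dimension matrix has rank 4.
Independent dimensionless groups: 6 − 4 = 2.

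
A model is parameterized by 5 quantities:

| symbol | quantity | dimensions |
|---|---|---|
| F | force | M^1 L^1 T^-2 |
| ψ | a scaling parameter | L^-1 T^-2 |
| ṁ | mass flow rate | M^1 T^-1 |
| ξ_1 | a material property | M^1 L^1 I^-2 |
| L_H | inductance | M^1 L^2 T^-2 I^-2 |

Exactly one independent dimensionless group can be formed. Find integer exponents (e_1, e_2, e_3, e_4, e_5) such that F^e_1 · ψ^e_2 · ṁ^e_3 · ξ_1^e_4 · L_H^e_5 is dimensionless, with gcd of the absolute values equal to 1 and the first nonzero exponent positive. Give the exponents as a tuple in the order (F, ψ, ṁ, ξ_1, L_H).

(4, 1, -4, 3, -3)

M: e_1·(1) + e_2·(0) + e_3·(1) + e_4·(1) + e_5·(1) = 0
L: e_1·(1) + e_2·(-1) + e_3·(0) + e_4·(1) + e_5·(2) = 0
T: e_1·(-2) + e_2·(-2) + e_3·(-1) + e_4·(0) + e_5·(-2) = 0
I: e_1·(0) + e_2·(0) + e_3·(0) + e_4·(-2) + e_5·(-2) = 0
Solving this homogeneous linear system for the smallest-integer solution (first nonzero entry positive) gives (4, 1, -4, 3, -3).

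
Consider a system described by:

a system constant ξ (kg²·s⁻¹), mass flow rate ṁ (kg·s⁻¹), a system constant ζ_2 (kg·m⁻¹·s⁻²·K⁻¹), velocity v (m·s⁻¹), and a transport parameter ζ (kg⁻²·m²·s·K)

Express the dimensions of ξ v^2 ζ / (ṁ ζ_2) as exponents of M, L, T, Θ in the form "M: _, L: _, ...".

M: -2, L: 5, T: 1, Θ: 2

Collect each base-dimension exponent across the product:
  M: (2) − (1) − (1) + 2·(0) + (-2) = -2
  L: (0) − (0) − (-1) + 2·(1) + (2) = 5
  T: (-1) − (-1) − (-2) + 2·(-1) + (1) = 1
  Θ: (0) − (0) − (-1) + 2·(0) + (1) = 2
So the dimensions are [M⁻² L⁵ T Θ²].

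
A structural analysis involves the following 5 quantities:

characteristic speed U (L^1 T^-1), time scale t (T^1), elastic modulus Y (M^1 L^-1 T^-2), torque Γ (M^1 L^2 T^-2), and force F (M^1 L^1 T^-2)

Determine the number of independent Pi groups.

2

There are 5 variables and 3 base dimensions (M, L, T).
The dimension matrix has rank 3.
Independent dimensionless groups: 5 − 3 = 2.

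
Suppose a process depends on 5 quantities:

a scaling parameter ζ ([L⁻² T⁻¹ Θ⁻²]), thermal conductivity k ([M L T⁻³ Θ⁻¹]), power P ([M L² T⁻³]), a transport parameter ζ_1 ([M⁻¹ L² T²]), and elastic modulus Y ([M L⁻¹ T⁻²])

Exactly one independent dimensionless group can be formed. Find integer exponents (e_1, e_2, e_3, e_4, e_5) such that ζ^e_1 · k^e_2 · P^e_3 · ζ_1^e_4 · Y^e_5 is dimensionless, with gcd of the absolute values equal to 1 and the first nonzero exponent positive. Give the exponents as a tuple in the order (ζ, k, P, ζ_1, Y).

M: e_1·(0) + e_2·(1) + e_3·(1) + e_4·(-1) + e_5·(1) = 0
L: e_1·(-2) + e_2·(1) + e_3·(2) + e_4·(2) + e_5·(-1) = 0
T: e_1·(-1) + e_2·(-3) + e_3·(-3) + e_4·(2) + e_5·(-2) = 0
Θ: e_1·(-2) + e_2·(-1) + e_3·(0) + e_4·(0) + e_5·(0) = 0
Solving this homogeneous linear system for the smallest-integer solution (first nonzero entry positive) gives (1, -2, 1, 3, 4).

(1, -2, 1, 3, 4)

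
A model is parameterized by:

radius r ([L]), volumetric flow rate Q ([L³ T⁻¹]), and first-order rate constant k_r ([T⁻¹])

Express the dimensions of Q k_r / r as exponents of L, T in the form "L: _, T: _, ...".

L: 2, T: -2

Collect each base-dimension exponent across the product:
  L: −(1) + (3) + (0) = 2
  T: −(0) + (-1) + (-1) = -2
So the dimensions are [L² T⁻²].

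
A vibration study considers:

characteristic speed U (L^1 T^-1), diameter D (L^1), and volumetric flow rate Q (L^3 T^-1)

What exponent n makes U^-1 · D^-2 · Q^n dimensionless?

Balance the L exponent: (3)·n from Q, plus −(1) − 2·(1) = -3 from the rest, must sum to zero.
3n − 3 = 0, so n = 1.

1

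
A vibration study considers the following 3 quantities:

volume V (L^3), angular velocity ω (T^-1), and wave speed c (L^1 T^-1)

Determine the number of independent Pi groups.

There are 3 variables and 2 base dimensions (L, T).
The dimension matrix has rank 2.
Independent dimensionless groups: 3 − 2 = 1.

1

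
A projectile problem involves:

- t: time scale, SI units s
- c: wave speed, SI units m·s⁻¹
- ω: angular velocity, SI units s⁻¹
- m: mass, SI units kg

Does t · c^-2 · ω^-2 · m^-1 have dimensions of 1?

Sum the exponent of each base dimension across the product:
  M: [t]_M − 2·[c]_M − 2·[ω]_M − [m]_M = (0) − 2·(0) − 2·(0) − (1) = -1
  L: [t]_L − 2·[c]_L − 2·[ω]_L − [m]_L = (0) − 2·(1) − 2·(0) − (0) = -2
  T: [t]_T − 2·[c]_T − 2·[ω]_T − [m]_T = (1) − 2·(-1) − 2·(-1) − (0) = 5
Net dimensions [M⁻¹ L⁻² T⁵] ≠ [1] — not dimensionless.

no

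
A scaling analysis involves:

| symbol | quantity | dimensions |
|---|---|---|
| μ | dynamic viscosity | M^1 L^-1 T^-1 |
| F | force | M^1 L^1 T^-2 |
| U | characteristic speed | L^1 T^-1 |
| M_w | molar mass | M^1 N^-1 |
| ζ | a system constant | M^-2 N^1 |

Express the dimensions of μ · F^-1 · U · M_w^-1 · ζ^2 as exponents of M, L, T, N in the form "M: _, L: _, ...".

M: -5, L: -1, T: 0, N: 3

Collect each base-dimension exponent across the product:
  M: (1) − (1) + (0) − (1) + 2·(-2) = -5
  L: (-1) − (1) + (1) − (0) + 2·(0) = -1
  T: (-1) − (-2) + (-1) − (0) + 2·(0) = 0
  N: (0) − (0) + (0) − (-1) + 2·(1) = 3
So the dimensions are [M⁻⁵ L⁻¹ N³].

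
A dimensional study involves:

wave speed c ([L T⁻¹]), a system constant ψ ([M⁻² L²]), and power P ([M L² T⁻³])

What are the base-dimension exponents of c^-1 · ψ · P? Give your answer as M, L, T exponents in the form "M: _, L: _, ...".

Collect each base-dimension exponent across the product:
  M: −(0) + (-2) + (1) = -1
  L: −(1) + (2) + (2) = 3
  T: −(-1) + (0) + (-3) = -2
So the dimensions are [M⁻¹ L³ T⁻²].

M: -1, L: 3, T: -2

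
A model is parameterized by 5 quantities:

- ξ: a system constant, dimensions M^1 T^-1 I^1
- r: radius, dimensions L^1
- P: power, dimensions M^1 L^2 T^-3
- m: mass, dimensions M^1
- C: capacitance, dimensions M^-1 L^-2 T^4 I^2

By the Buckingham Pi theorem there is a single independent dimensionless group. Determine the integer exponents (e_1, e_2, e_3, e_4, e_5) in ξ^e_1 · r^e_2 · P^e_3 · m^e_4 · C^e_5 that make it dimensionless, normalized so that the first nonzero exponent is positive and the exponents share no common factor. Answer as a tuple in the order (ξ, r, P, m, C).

(2, 2, -2, -1, -1)

M: e_1·(1) + e_2·(0) + e_3·(1) + e_4·(1) + e_5·(-1) = 0
L: e_1·(0) + e_2·(1) + e_3·(2) + e_4·(0) + e_5·(-2) = 0
T: e_1·(-1) + e_2·(0) + e_3·(-3) + e_4·(0) + e_5·(4) = 0
I: e_1·(1) + e_2·(0) + e_3·(0) + e_4·(0) + e_5·(2) = 0
Solving this homogeneous linear system for the smallest-integer solution (first nonzero entry positive) gives (2, 2, -2, -1, -1).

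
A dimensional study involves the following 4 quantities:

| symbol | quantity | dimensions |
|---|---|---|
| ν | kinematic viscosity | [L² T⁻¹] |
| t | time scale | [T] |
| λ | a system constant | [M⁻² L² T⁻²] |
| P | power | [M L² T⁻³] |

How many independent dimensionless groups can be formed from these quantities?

There are 4 variables and 3 base dimensions (M, L, T).
The dimension matrix has rank 3.
Independent dimensionless groups: 4 − 3 = 1.

1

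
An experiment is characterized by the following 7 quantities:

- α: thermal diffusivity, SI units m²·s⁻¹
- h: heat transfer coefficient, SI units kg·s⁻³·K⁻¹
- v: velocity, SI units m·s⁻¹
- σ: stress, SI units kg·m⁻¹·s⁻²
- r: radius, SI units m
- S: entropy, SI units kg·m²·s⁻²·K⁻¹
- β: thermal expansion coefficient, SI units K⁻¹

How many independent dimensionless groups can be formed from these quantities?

3

There are 7 variables and 4 base dimensions (M, L, T, Θ).
The dimension matrix has rank 4.
Independent dimensionless groups: 7 − 4 = 3.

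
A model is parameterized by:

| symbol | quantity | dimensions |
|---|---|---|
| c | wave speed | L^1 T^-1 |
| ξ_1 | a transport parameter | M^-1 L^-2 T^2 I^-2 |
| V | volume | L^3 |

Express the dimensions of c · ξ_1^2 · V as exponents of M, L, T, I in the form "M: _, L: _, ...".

Collect each base-dimension exponent across the product:
  M: (0) + 2·(-1) + (0) = -2
  L: (1) + 2·(-2) + (3) = 0
  T: (-1) + 2·(2) + (0) = 3
  I: (0) + 2·(-2) + (0) = -4
So the dimensions are [M⁻² T³ I⁻⁴].

M: -2, L: 0, T: 3, I: -4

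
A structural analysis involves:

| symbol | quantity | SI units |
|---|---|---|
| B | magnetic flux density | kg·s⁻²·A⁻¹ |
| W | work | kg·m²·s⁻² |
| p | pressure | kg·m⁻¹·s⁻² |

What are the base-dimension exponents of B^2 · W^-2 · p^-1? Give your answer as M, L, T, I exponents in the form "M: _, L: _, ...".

Collect each base-dimension exponent across the product:
  M: 2·(1) − 2·(1) − (1) = -1
  L: 2·(0) − 2·(2) − (-1) = -3
  T: 2·(-2) − 2·(-2) − (-2) = 2
  I: 2·(-1) − 2·(0) − (0) = -2
So the dimensions are [M⁻¹ L⁻³ T² I⁻²].

M: -1, L: -3, T: 2, I: -2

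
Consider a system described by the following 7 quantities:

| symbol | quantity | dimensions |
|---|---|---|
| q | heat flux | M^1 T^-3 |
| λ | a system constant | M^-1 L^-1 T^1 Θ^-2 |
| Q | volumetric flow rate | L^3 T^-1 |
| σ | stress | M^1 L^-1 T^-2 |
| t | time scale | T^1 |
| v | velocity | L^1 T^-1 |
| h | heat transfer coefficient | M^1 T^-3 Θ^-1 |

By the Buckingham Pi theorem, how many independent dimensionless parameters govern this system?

3

There are 7 variables and 4 base dimensions (M, L, T, Θ).
The dimension matrix has rank 4.
Independent dimensionless groups: 7 − 4 = 3.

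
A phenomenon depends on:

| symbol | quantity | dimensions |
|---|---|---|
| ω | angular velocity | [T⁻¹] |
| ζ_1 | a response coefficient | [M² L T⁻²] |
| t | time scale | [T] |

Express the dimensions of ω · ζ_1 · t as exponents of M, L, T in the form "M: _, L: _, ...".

Collect each base-dimension exponent across the product:
  M: (0) + (2) + (0) = 2
  L: (0) + (1) + (0) = 1
  T: (-1) + (-2) + (1) = -2
So the dimensions are [M² L T⁻²].

M: 2, L: 1, T: -2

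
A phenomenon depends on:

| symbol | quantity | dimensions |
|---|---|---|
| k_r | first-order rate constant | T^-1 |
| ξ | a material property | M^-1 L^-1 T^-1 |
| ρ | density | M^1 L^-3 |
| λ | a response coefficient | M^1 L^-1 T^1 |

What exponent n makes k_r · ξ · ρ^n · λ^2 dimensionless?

Balance the M exponent: (1)·n from ρ, plus (0) + (-1) + 2·(1) = 1 from the rest, must sum to zero.
n + 1 = 0, so n = -1.

-1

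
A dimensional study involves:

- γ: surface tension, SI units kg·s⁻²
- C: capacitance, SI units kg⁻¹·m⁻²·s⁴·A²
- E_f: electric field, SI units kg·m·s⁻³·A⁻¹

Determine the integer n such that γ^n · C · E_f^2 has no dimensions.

Balance the M exponent: (1)·n from γ, plus (-1) + 2·(1) = 1 from the rest, must sum to zero.
n + 1 = 0, so n = -1.

-1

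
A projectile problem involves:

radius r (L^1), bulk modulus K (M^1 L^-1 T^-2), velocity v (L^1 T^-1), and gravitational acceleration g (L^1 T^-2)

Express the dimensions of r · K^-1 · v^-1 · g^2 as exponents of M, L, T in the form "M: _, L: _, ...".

Collect each base-dimension exponent across the product:
  M: (0) − (1) − (0) + 2·(0) = -1
  L: (1) − (-1) − (1) + 2·(1) = 3
  T: (0) − (-2) − (-1) + 2·(-2) = -1
So the dimensions are [M⁻¹ L³ T⁻¹].

M: -1, L: 3, T: -1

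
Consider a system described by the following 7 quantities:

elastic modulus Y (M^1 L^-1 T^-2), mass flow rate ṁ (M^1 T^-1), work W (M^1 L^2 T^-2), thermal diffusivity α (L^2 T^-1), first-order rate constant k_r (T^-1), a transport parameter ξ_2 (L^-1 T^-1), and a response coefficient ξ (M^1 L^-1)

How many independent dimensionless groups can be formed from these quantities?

4

There are 7 variables and 3 base dimensions (M, L, T).
The dimension matrix has rank 3.
Independent dimensionless groups: 7 − 3 = 4.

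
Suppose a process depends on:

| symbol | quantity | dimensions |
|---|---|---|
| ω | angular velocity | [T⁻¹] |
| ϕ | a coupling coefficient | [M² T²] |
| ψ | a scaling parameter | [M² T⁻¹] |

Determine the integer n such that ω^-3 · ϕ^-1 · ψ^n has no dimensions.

1

Balance the M exponent: (2)·n from ψ, plus −3·(0) − (2) = -2 from the rest, must sum to zero.
2n − 2 = 0, so n = 1.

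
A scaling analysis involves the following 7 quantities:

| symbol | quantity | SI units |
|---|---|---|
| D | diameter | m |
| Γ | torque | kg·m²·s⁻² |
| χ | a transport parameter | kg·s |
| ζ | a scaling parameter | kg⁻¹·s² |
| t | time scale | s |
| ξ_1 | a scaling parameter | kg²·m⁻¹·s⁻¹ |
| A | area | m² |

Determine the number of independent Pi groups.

There are 7 variables and 3 base dimensions (M, L, T).
The dimension matrix has rank 3.
Independent dimensionless groups: 7 − 3 = 4.

4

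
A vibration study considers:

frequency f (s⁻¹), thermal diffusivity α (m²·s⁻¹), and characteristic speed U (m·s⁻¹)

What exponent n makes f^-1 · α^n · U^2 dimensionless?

Balance the L exponent: (2)·n from α, plus −(0) + 2·(1) = 2 from the rest, must sum to zero.
2n + 2 = 0, so n = -1.

-1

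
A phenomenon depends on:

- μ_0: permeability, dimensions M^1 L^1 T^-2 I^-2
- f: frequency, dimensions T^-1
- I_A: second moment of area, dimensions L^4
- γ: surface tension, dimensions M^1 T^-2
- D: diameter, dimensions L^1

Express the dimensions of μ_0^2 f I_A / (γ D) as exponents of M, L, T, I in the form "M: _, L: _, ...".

M: 1, L: 5, T: -3, I: -4

Collect each base-dimension exponent across the product:
  M: 2·(1) + (0) + (0) − (1) − (0) = 1
  L: 2·(1) + (0) + (4) − (0) − (1) = 5
  T: 2·(-2) + (-1) + (0) − (-2) − (0) = -3
  I: 2·(-2) + (0) + (0) − (0) − (0) = -4
So the dimensions are [M L⁵ T⁻³ I⁻⁴].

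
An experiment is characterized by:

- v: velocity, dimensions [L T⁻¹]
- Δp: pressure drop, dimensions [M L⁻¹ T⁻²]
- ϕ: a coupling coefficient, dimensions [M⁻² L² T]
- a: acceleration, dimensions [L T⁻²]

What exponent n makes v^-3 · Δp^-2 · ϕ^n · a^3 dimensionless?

Balance the M exponent: (-2)·n from ϕ, plus −3·(0) − 2·(1) + 3·(0) = -2 from the rest, must sum to zero.
-2n − 2 = 0, so n = -1.

-1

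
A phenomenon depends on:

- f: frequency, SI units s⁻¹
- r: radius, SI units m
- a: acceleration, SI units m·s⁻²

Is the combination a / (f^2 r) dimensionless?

Sum the exponent of each base dimension across the product:
  M: −2·[f]_M − [r]_M + [a]_M = −2·(0) − (0) + (0) = 0
  L: −2·[f]_L − [r]_L + [a]_L = −2·(0) − (1) + (1) = 0
  T: −2·[f]_T − [r]_T + [a]_T = −2·(-1) − (0) + (-2) = 0
  Θ: −2·[f]_Θ − [r]_Θ + [a]_Θ = −2·(0) − (0) + (0) = 0
All base exponents vanish — dimensionless.

yes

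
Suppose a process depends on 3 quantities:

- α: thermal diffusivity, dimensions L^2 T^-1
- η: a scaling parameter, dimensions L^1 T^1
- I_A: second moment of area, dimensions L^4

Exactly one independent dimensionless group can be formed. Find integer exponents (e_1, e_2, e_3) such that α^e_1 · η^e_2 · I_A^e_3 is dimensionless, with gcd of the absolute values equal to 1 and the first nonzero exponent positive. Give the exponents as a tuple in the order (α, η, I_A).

L: e_1·(2) + e_2·(1) + e_3·(4) = 0
T: e_1·(-1) + e_2·(1) + e_3·(0) = 0
Solving this homogeneous linear system for the smallest-integer solution (first nonzero entry positive) gives (4, 4, -3).

(4, 4, -3)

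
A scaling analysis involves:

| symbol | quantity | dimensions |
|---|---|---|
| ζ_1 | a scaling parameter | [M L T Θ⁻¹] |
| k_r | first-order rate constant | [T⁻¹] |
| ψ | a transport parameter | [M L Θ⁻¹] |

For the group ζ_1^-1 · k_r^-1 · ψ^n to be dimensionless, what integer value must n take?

Balance the M exponent: (1)·n from ψ, plus −(1) − (0) = -1 from the rest, must sum to zero.
n − 1 = 0, so n = 1.

1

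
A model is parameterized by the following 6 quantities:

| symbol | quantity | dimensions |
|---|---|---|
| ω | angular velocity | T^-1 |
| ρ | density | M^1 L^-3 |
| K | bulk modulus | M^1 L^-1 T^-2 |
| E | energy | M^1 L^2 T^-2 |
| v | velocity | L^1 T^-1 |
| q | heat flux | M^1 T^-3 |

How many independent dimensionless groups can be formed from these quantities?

3

There are 6 variables and 3 base dimensions (M, L, T).
The dimension matrix has rank 3.
Independent dimensionless groups: 6 − 3 = 3.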